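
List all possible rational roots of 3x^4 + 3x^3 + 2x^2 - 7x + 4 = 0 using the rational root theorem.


Rational root theorem: possible roots are ±p/q where:
  p divides the constant term (4): p ∈ {1, 2, 4}
  q divides the leading coefficient (3): q ∈ {1, 3}

All possible rational roots: -4, -2, -4/3, -1, -2/3, -1/3, 1/3, 2/3, 1, 4/3, 2, 4

-4, -2, -4/3, -1, -2/3, -1/3, 1/3, 2/3, 1, 4/3, 2, 4


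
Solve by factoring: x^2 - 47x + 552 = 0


We need two numbers that multiply to 552 and add to -47.
Those numbers are -24 and -23 (since (-24) * (-23) = 552 and (-24) + (-23) = -47).
So x^2 - 47x + 552 = (x - 24)(x - 23) = 0
Setting each factor to zero: x = 24 or x = 23

x = 23, x = 24


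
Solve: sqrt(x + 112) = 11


Square both sides: x + 112 = 11^2 = 121
x = 121 - 112 = 9
x = 9
Check: sqrt(1*9 + 112) = sqrt(121) = 11 ✓

x = 9


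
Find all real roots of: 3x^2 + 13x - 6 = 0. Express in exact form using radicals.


Using the quadratic formula: x = (-b ± sqrt(b^2 - 4ac)) / (2a)
Here a = 3, b = 13, c = -6
Discriminant = b^2 - 4ac = 13^2 - 4(3)(-6) = 169 + 72 = 241
Since discriminant = 241 > 0, there are two real roots.
x = (-13 ± sqrt(241)) / 6
Numerically: x ≈ 0.4207 or x ≈ -4.7540

x = (-13 + sqrt(241)) / 6 or x = (-13 - sqrt(241)) / 6


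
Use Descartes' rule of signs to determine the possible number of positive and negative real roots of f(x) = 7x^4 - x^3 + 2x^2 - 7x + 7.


Descartes' rule of signs:

For positive roots, count sign changes in f(x) = 7x^4 - x^3 + 2x^2 - 7x + 7:
Signs of coefficients: +, -, +, -, +
Number of sign changes: 4
Possible positive real roots: 4, 2, 0

For negative roots, examine f(-x) = 7x^4 + x^3 + 2x^2 + 7x + 7:
Signs of coefficients: +, +, +, +, +
Number of sign changes: 0
Possible negative real roots: 0

Positive roots: 4 or 2 or 0; Negative roots: 0


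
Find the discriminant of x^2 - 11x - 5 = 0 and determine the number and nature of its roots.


For ax^2 + bx + c = 0, discriminant D = b^2 - 4ac
Here a = 1, b = -11, c = -5
D = (-11)^2 - 4(1)(-5) = 121 + 20 = 141

D = 141 > 0 but not a perfect square
The equation has 2 distinct real irrational roots.

Discriminant = 141, 2 distinct real irrational roots


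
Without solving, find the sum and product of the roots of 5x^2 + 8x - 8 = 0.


By Vieta's formulas for ax^2 + bx + c = 0:
  Sum of roots = -b/a
  Product of roots = c/a

Here a = 5, b = 8, c = -8
Sum = -(8)/5 = -8/5
Product = -8/5 = -8/5

Sum = -8/5, Product = -8/5


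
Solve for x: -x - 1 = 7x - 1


Starting with: -x - 1 = 7x - 1
Move all x terms to left: (-1 - 7)x = -1 + 1
Simplify: -8x = 0
Divide both sides by -8: x = 0

x = 0


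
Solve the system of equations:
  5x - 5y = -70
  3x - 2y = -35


Using Cramer's rule:
Determinant D = (5)(-2) - (3)(-5) = -10 + 15 = 5
Dx = (-70)(-2) - (-35)(-5) = 140 - 175 = -35
Dy = (5)(-35) - (3)(-70) = -175 + 210 = 35
x = Dx/D = -35/5 = -7
y = Dy/D = 35/5 = 7

x = -7, y = 7


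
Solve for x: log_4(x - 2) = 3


Convert to exponential form: x - 2 = 4^3 = 64
x = 64 + 2 = 66
Check: log_4(66 - 2) = log_4(64) = log_4(64) = 3 ✓

x = 66


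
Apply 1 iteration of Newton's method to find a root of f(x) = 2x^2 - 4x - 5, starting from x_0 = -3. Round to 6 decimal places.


Newton's method: x_(n+1) = x_n - f(x_n)/f'(x_n)
f(x) = 2x^2 - 4x - 5
f'(x) = 4x - 4

Iteration 1:
  f(-3.000000) = 25.000000
  f'(-3.000000) = -16.000000
  x_1 = -3.000000 - (25.000000)/(-16.000000) = -1.437500

x_1 = -1.437500


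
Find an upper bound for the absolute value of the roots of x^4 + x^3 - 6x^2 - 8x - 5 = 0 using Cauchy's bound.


Cauchy's bound: all roots r satisfy |r| <= 1 + max(|a_i/a_n|) for i = 0,...,n-1
where a_n is the leading coefficient.

Coefficients: [1, 1, -6, -8, -5]
Leading coefficient a_n = 1
Ratios |a_i/a_n|: 1, 6, 8, 5
Maximum ratio: 8
Cauchy's bound: |r| <= 1 + 8 = 9

Upper bound = 9


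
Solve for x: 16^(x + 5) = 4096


Express both sides with the same base.
4096 = 16^3
Since the bases match, equate exponents: x + 5 = 3
So x = 3 - (5) = -2

x = -2


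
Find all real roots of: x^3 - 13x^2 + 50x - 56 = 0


Let p(x) = x^3 - 13x^2 + 50x - 56. By the rational root theorem (leading coefficient 1), any rational root is an integer divisor of 56: try ±1, ±2, ... in turn.
Test x = 1: value = -18 ≠ 0.
Test x = -1: value = -120 ≠ 0.
Test x = 2: value = 0 ✓, so (x - 2) is a factor.
Synthetic division by (x - 2): bring down 1; 1(2) - 13 = -11; (-11)(2) + 50 = 28; 28(2) - 56 = 0 → quotient x^2 - 11x + 28, remainder 0.
Solve the quadratic x^2 - 11x + 28 = 0: discriminant = (-11)^2 - 4(1)(28) = 121 - 112 = 9.
sqrt(9) = 3, so x = (11 ± 3)/2: x = 7 or x = 4.

x = 2, x = 4, x = 7


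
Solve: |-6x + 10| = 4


An absolute value equation |expr| = 4 gives two cases:
Case 1: -6x + 10 = 4
  -6x = -6, so x = 1
Case 2: -6x + 10 = -4
  -6x = -14, so x = 7/3

x = 1, x = 7/3


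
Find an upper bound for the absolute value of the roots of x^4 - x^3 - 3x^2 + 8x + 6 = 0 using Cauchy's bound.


Cauchy's bound: all roots r satisfy |r| <= 1 + max(|a_i/a_n|) for i = 0,...,n-1
where a_n is the leading coefficient.

Coefficients: [1, -1, -3, 8, 6]
Leading coefficient a_n = 1
Ratios |a_i/a_n|: 1, 3, 8, 6
Maximum ratio: 8
Cauchy's bound: |r| <= 1 + 8 = 9

Upper bound = 9


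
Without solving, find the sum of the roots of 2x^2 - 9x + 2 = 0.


By Vieta's formulas for ax^2 + bx + c = 0:
  Sum of roots = -b/a
  Product of roots = c/a

Here a = 2, b = -9, c = 2
Sum = -(-9)/2 = 9/2
Product = 2/2 = 1

Sum = 9/2


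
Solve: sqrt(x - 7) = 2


Square both sides: x - 7 = 2^2 = 4
x = 4 + 7 = 11
x = 11
Check: sqrt(1*11 - 7) = sqrt(4) = 2 ✓

x = 11


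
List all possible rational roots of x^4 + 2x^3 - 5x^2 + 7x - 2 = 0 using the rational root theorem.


Rational root theorem: possible roots are ±p/q where:
  p divides the constant term (-2): p ∈ {1, 2}
  q divides the leading coefficient (1): q ∈ {1}

All possible rational roots: -2, -1, 1, 2

-2, -1, 1, 2


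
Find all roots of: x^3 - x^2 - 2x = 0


The constant term is 0, so x = 0 is a root. Factor out x:
  x^2 - x - 2 = 0
Solve the quadratic x^2 - x - 2 = 0: discriminant = (-1)^2 - 4(1)(-2) = 1 + 8 = 9.
sqrt(9) = 3, so x = (1 ± 3)/2: x = 2 or x = -1.
Collecting all roots found:

x = -1, x = 0, x = 2


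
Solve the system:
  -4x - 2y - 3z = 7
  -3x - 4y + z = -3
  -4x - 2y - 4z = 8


Using Cramer's rule. Expand each determinant along the first row.
D  = (-4)*[(-4)*(-4) - 1*(-2)] - (-2)*[(-3)*(-4) - 1*(-4)] + (-3)*[(-3)*(-2) - (-4)*(-4)]
  = (-4)*(18) - (-2)*(16) + (-3)*(-10) = -10
Dx = 7*[(-4)*(-4) - 1*(-2)] - (-2)*[(-3)*(-4) - 1*8] + (-3)*[(-3)*(-2) - (-4)*8]
  = 7*(18) - (-2)*(4) + (-3)*(38) = 20
Dy = (-4)*[(-3)*(-4) - 1*8] - 7*[(-3)*(-4) - 1*(-4)] + (-3)*[(-3)*8 - (-3)*(-4)]
  = (-4)*(4) - 7*(16) + (-3)*(-36) = -20
Dz = (-4)*[(-4)*8 - (-3)*(-2)] - (-2)*[(-3)*8 - (-3)*(-4)] + 7*[(-3)*(-2) - (-4)*(-4)]
  = (-4)*(-38) - (-2)*(-36) + 7*(-10) = 10
x = Dx/D = 20/-10 = -2, y = Dy/D = -20/-10 = 2, z = Dz/D = 10/-10 = -1
Check eq1: (-4)(-2) + (-2)(2) + (-3)(-1) = 7 = 7 ✓
Check eq2: (-3)(-2) + (-4)(2) + (1)(-1) = -3 = -3 ✓
Check eq3: (-4)(-2) + (-2)(2) + (-4)(-1) = 8 = 8 ✓

x = -2, y = 2, z = -1


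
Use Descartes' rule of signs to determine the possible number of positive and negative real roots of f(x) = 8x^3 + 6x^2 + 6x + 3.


Descartes' rule of signs:

For positive roots, count sign changes in f(x) = 8x^3 + 6x^2 + 6x + 3:
Signs of coefficients: +, +, +, +
Number of sign changes: 0
Possible positive real roots: 0

For negative roots, examine f(-x) = -8x^3 + 6x^2 - 6x + 3:
Signs of coefficients: -, +, -, +
Number of sign changes: 3
Possible negative real roots: 3, 1

Positive roots: 0; Negative roots: 3 or 1


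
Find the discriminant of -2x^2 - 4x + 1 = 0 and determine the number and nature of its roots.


For ax^2 + bx + c = 0, discriminant D = b^2 - 4ac
Here a = -2, b = -4, c = 1
D = (-4)^2 - 4(-2)(1) = 16 + 8 = 24

D = 24 > 0 but not a perfect square
The equation has 2 distinct real irrational roots.

Discriminant = 24, 2 distinct real irrational roots


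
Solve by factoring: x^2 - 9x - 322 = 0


We need two numbers that multiply to -322 and add to -9.
Those numbers are 14 and -23 (since 14 * (-23) = -322 and 14 + (-23) = -9).
So x^2 - 9x - 322 = (x + 14)(x - 23) = 0
Setting each factor to zero: x = -14 or x = 23

x = -14, x = 23


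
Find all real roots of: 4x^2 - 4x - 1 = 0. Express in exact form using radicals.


Using the quadratic formula: x = (-b ± sqrt(b^2 - 4ac)) / (2a)
Here a = 4, b = -4, c = -1
Discriminant = b^2 - 4ac = (-4)^2 - 4(4)(-1) = 16 + 16 = 32
Since discriminant = 32 > 0, there are two real roots.
x = (4 ± 4*sqrt(2)) / 8
Simplifying: x = (1 ± sqrt(2)) / 2
Numerically: x ≈ 1.2071 or x ≈ -0.2071

x = (1 + sqrt(2)) / 2 or x = (1 - sqrt(2)) / 2


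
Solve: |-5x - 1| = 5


An absolute value equation |expr| = 5 gives two cases:
Case 1: -5x - 1 = 5
  -5x = 6, so x = -6/5
Case 2: -5x - 1 = -5
  -5x = -4, so x = 4/5

x = -6/5, x = 4/5


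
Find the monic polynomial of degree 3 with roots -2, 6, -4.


A monic polynomial with roots -2, 6, -4 is:
p(x) = (x + 2)(x - 6)(x + 4)
After multiplying by (x + 2): x + 2
After multiplying by (x - 6): x^2 - 4x - 12
After multiplying by (x + 4): x^3 - 28x - 48

x^3 - 28x - 48


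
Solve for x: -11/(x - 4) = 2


Multiply both sides by (x - 4): -11 = 2(x - 4)
Distribute: -11 = 2x - 8
2x = -11 + 8 = -3
x = -3/2

x = -3/2


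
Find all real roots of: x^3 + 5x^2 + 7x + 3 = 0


Let p(x) = x^3 + 5x^2 + 7x + 3. By the rational root theorem (leading coefficient 1), any rational root is an integer divisor of 3: try ±1, ±2, ... in turn.
Test x = 1: value = 16 ≠ 0.
Test x = -1: value = 0 ✓, so (x + 1) is a factor.
Synthetic division by (x + 1): bring down 1; 1(-1) + 5 = 4; 4(-1) + 7 = 3; 3(-1) + 3 = 0 → quotient x^2 + 4x + 3, remainder 0.
Solve the quadratic x^2 + 4x + 3 = 0: discriminant = 4^2 - 4(1)(3) = 16 - 12 = 4.
sqrt(4) = 2, so x = (-4 ± 2)/2: x = -1 or x = -3.

x = -3, x = -1 (multiplicity 2)


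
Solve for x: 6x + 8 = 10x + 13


Starting with: 6x + 8 = 10x + 13
Move all x terms to left: (6 - 10)x = 13 - 8
Simplify: -4x = 5
Divide both sides by -4: x = -5/4

x = -5/4


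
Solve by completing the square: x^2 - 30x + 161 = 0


Start: x^2 - 30x + 161 = 0
Move constant: x^2 - 30x = -161
Half of -30 is -15, squared is 225
Add 225 to both sides: x^2 - 30x + 225 = 64
(x - 15)^2 = 64
x - 15 = ±8
x = 15 + 8 = 23 or x = 15 - 8 = 7

x = 7, x = 23


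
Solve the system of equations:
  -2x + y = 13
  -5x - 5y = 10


Using Cramer's rule:
Determinant D = (-2)(-5) - (-5)(1) = 10 + 5 = 15
Dx = (13)(-5) - (10)(1) = -65 - 10 = -75
Dy = (-2)(10) - (-5)(13) = -20 + 65 = 45
x = Dx/D = -75/15 = -5
y = Dy/D = 45/15 = 3

x = -5, y = 3


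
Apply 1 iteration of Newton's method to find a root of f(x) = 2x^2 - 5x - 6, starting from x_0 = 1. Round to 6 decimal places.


Newton's method: x_(n+1) = x_n - f(x_n)/f'(x_n)
f(x) = 2x^2 - 5x - 6
f'(x) = 4x - 5

Iteration 1:
  f(1.000000) = -9.000000
  f'(1.000000) = -1.000000
  x_1 = 1.000000 - (-9.000000)/(-1.000000) = -8.000000

x_1 = -8.000000


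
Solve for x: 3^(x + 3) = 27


Express both sides with the same base.
27 = 3^3
Since the bases match, equate exponents: x + 3 = 3
So x = 3 - (3) = 0

x = 0


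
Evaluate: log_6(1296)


We need the exponent such that 6^? = 1296
6^4 = 1296
Therefore log_6(1296) = 4

4


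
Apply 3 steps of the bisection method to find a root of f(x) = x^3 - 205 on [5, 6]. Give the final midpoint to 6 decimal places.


f(x) = x^3 - 205
f(5) = -80 < 0
f(6) = 11 > 0

Step 1: midpoint = (5.000000 + 6.000000)/2 = 5.500000
  f(5.500000) = -38.625000
  f(mid) < 0, so root is in [5.500000, 6.000000]

Step 2: midpoint = (5.500000 + 6.000000)/2 = 5.750000
  f(5.750000) = -14.890625
  f(mid) < 0, so root is in [5.750000, 6.000000]

Step 3: midpoint = (5.750000 + 6.000000)/2 = 5.875000
  f(5.875000) = -2.220703
  f(mid) < 0, so root is in [5.875000, 6.000000]

midpoint = 5.875000


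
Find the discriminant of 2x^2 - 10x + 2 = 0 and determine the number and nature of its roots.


For ax^2 + bx + c = 0, discriminant D = b^2 - 4ac
Here a = 2, b = -10, c = 2
D = (-10)^2 - 4(2)(2) = 100 - 16 = 84

D = 84 > 0 but not a perfect square
The equation has 2 distinct real irrational roots.

Discriminant = 84, 2 distinct real irrational roots


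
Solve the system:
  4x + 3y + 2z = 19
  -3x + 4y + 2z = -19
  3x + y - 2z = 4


Using Cramer's rule. Expand each determinant along the first row.
D  = 4*[4*(-2) - 2*1] - 3*[(-3)*(-2) - 2*3] + 2*[(-3)*1 - 4*3]
  = 4*(-10) - 3*(0) + 2*(-15) = -70
Dx = 19*[4*(-2) - 2*1] - 3*[(-19)*(-2) - 2*4] + 2*[(-19)*1 - 4*4]
  = 19*(-10) - 3*(30) + 2*(-35) = -350
Dy = 4*[(-19)*(-2) - 2*4] - 19*[(-3)*(-2) - 2*3] + 2*[(-3)*4 - (-19)*3]
  = 4*(30) - 19*(0) + 2*(45) = 210
Dz = 4*[4*4 - (-19)*1] - 3*[(-3)*4 - (-19)*3] + 19*[(-3)*1 - 4*3]
  = 4*(35) - 3*(45) + 19*(-15) = -280
x = Dx/D = -350/-70 = 5, y = Dy/D = 210/-70 = -3, z = Dz/D = -280/-70 = 4
Check eq1: (4)(5) + (3)(-3) + (2)(4) = 19 = 19 ✓
Check eq2: (-3)(5) + (4)(-3) + (2)(4) = -19 = -19 ✓
Check eq3: (3)(5) + (1)(-3) + (-2)(4) = 4 = 4 ✓

x = 5, y = -3, z = 4


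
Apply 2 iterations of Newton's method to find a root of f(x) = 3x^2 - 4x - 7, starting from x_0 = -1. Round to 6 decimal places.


Newton's method: x_(n+1) = x_n - f(x_n)/f'(x_n)
f(x) = 3x^2 - 4x - 7
f'(x) = 6x - 4

Iteration 1:
  f(-1.000000) = 0.000000
  f'(-1.000000) = -10.000000
  x_1 = -1.000000 - (0.000000)/(-10.000000) = -1.000000

Iteration 2:
  f(-1.000000) = 0.000000
  f'(-1.000000) = -10.000000
  x_2 = -1.000000 - (0.000000)/(-10.000000) = -1.000000

x_2 = -1.000000


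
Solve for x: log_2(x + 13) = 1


Convert to exponential form: x + 13 = 2^1 = 2
x = 2 - 13 = -11
Check: log_2(-11 + 13) = log_2(2) = log_2(2) = 1 ✓

x = -11


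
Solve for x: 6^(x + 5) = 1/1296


Express both sides with the same base.
1/1296 = 6^(-4)
Since the bases match, equate exponents: x + 5 = -4
So x = -4 - (5) = -9

x = -9


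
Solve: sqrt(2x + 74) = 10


Square both sides: 2x + 74 = 10^2 = 100
2x = 100 - 74 = 26
x = 13
Check: sqrt(2*13 + 74) = sqrt(100) = 10 ✓

x = 13


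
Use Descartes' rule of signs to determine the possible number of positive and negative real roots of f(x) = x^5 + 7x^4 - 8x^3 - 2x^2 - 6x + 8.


Descartes' rule of signs:

For positive roots, count sign changes in f(x) = x^5 + 7x^4 - 8x^3 - 2x^2 - 6x + 8:
Signs of coefficients: +, +, -, -, -, +
Number of sign changes: 2
Possible positive real roots: 2, 0

For negative roots, examine f(-x) = -x^5 + 7x^4 + 8x^3 - 2x^2 + 6x + 8:
Signs of coefficients: -, +, +, -, +, +
Number of sign changes: 3
Possible negative real roots: 3, 1

Positive roots: 2 or 0; Negative roots: 3 or 1


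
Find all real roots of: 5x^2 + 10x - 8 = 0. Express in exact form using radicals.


Using the quadratic formula: x = (-b ± sqrt(b^2 - 4ac)) / (2a)
Here a = 5, b = 10, c = -8
Discriminant = b^2 - 4ac = 10^2 - 4(5)(-8) = 100 + 160 = 260
Since discriminant = 260 > 0, there are two real roots.
x = (-10 ± 2*sqrt(65)) / 10
Simplifying: x = (-5 ± sqrt(65)) / 5
Numerically: x ≈ 0.6125 or x ≈ -2.6125

x = (-5 + sqrt(65)) / 5 or x = (-5 - sqrt(65)) / 5


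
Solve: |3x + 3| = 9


An absolute value equation |expr| = 9 gives two cases:
Case 1: 3x + 3 = 9
  3x = 6, so x = 2
Case 2: 3x + 3 = -9
  3x = -12, so x = -4

x = -4, x = 2


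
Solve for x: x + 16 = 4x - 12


Starting with: x + 16 = 4x - 12
Move all x terms to left: (1 - 4)x = -12 - 16
Simplify: -3x = -28
Divide both sides by -3: x = 28/3

x = 28/3


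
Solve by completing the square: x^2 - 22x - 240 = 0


Start: x^2 - 22x - 240 = 0
Move constant: x^2 - 22x = 240
Half of -22 is -11, squared is 121
Add 121 to both sides: x^2 - 22x + 121 = 361
(x - 11)^2 = 361
x - 11 = ±19
x = 11 + 19 = 30 or x = 11 - 19 = -8

x = -8, x = 30


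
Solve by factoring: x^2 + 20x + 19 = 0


We need two numbers that multiply to 19 and add to 20.
Those numbers are 19 and 1 (since 19 * 1 = 19 and 19 + 1 = 20).
So x^2 + 20x + 19 = (x + 19)(x + 1) = 0
Setting each factor to zero: x = -19 or x = -1

x = -19, x = -1


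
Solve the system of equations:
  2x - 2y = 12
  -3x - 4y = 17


Using Cramer's rule:
Determinant D = (2)(-4) - (-3)(-2) = -8 - 6 = -14
Dx = (12)(-4) - (17)(-2) = -48 + 34 = -14
Dy = (2)(17) - (-3)(12) = 34 + 36 = 70
x = Dx/D = -14/-14 = 1
y = Dy/D = 70/-14 = -5

x = 1, y = -5


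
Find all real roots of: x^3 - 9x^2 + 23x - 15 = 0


Let p(x) = x^3 - 9x^2 + 23x - 15. By the rational root theorem (leading coefficient 1), any rational root is an integer divisor of 15: try ±1, ±2, ... in turn.
Test x = 1: value = 0 ✓, so (x - 1) is a factor.
Synthetic division by (x - 1): bring down 1; 1(1) - 9 = -8; (-8)(1) + 23 = 15; 15(1) - 15 = 0 → quotient x^2 - 8x + 15, remainder 0.
Solve the quadratic x^2 - 8x + 15 = 0: discriminant = (-8)^2 - 4(1)(15) = 64 - 60 = 4.
sqrt(4) = 2, so x = (8 ± 2)/2: x = 5 or x = 3.

x = 1, x = 3, x = 5


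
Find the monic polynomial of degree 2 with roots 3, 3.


A monic polynomial with roots 3, 3 is:
p(x) = (x - 3)(x - 3)
After multiplying by (x - 3): x - 3
After multiplying by (x - 3): x^2 - 6x + 9

x^2 - 6x + 9


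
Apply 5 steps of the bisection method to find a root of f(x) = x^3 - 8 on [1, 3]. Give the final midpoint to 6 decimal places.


f(x) = x^3 - 8
f(1) = -7 < 0
f(3) = 19 > 0

Step 1: midpoint = (1.000000 + 3.000000)/2 = 2.000000
  f(2.000000) = 0.000000
  f(mid) = 0, exact root found!

midpoint = 2.000000


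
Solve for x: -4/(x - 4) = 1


Multiply both sides by (x - 4): -4 = 1(x - 4)
Distribute: -4 = x - 4
x = -4 + 4 = 0
x = 0

x = 0


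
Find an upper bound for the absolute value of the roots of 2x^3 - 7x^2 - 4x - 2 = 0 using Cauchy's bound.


Cauchy's bound: all roots r satisfy |r| <= 1 + max(|a_i/a_n|) for i = 0,...,n-1
where a_n is the leading coefficient.

Coefficients: [2, -7, -4, -2]
Leading coefficient a_n = 2
Ratios |a_i/a_n|: 7/2, 2, 1
Maximum ratio: 7/2
Cauchy's bound: |r| <= 1 + 7/2 = 9/2

Upper bound = 9/2


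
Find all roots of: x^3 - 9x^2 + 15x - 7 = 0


Let p(x) = x^3 - 9x^2 + 15x - 7. By the rational root theorem (leading coefficient 1), any rational root is an integer divisor of 7: try ±1, ±2, ... in turn.
Test x = 1: value = 0 ✓, so (x - 1) is a factor.
Synthetic division by (x - 1): bring down 1; 1(1) - 9 = -8; (-8)(1) + 15 = 7; 7(1) - 7 = 0 → quotient x^2 - 8x + 7, remainder 0.
Solve the quadratic x^2 - 8x + 7 = 0: discriminant = (-8)^2 - 4(1)(7) = 64 - 28 = 36.
sqrt(36) = 6, so x = (8 ± 6)/2: x = 7 or x = 1.
Collecting all roots found:

x = 1 (multiplicity 2), x = 7


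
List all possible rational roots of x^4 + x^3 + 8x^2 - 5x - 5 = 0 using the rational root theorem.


Rational root theorem: possible roots are ±p/q where:
  p divides the constant term (-5): p ∈ {1, 5}
  q divides the leading coefficient (1): q ∈ {1}

All possible rational roots: -5, -1, 1, 5

-5, -1, 1, 5


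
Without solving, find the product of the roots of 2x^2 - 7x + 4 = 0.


By Vieta's formulas for ax^2 + bx + c = 0:
  Sum of roots = -b/a
  Product of roots = c/a

Here a = 2, b = -7, c = 4
Sum = -(-7)/2 = 7/2
Product = 4/2 = 2

Product = 2


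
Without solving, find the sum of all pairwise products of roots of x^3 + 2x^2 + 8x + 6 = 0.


By Vieta's formulas for x^3 + bx^2 + cx + d = 0:
  r1 + r2 + r3 = -b/a = -2
  r1*r2 + r1*r3 + r2*r3 = c/a = 8
  r1*r2*r3 = -d/a = -6


Sum of pairwise products = 8


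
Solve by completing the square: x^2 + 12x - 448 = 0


Start: x^2 + 12x - 448 = 0
Move constant: x^2 + 12x = 448
Half of 12 is 6, squared is 36
Add 36 to both sides: x^2 + 12x + 36 = 484
(x + 6)^2 = 484
x + 6 = ±22
x = -6 + 22 = 16 or x = -6 - 22 = -28

x = -28, x = 16


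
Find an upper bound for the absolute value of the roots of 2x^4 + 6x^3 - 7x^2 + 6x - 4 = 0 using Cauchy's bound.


Cauchy's bound: all roots r satisfy |r| <= 1 + max(|a_i/a_n|) for i = 0,...,n-1
where a_n is the leading coefficient.

Coefficients: [2, 6, -7, 6, -4]
Leading coefficient a_n = 2
Ratios |a_i/a_n|: 3, 7/2, 3, 2
Maximum ratio: 7/2
Cauchy's bound: |r| <= 1 + 7/2 = 9/2

Upper bound = 9/2


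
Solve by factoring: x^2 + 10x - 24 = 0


We need two numbers that multiply to -24 and add to 10.
Those numbers are -2 and 12 (since (-2) * 12 = -24 and (-2) + 12 = 10).
So x^2 + 10x - 24 = (x - 2)(x + 12) = 0
Setting each factor to zero: x = 2 or x = -12

x = -12, x = 2


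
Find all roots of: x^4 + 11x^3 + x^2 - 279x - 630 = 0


Let p(x) = x^4 + 11x^3 + x^2 - 279x - 630. By the rational root theorem (leading coefficient 1), any rational root is an integer divisor of 630: try ±1, ±2, ... in turn.
Test x = 1: value = -896 ≠ 0.
Test x = -1: value = -360 ≠ 0.
Test x = 2: value = -1080 ≠ 0.
Test x = -2: value = -140 ≠ 0.
Test x = 3: value = -1080 ≠ 0.
Test x = -3: value = 0 ✓, so (x + 3) is a factor.
Synthetic division by (x + 3): bring down 1; 1(-3) + 11 = 8; 8(-3) + 1 = -23; (-23)(-3) - 279 = -210; (-210)(-3) - 630 = 0 → quotient x^3 + 8x^2 - 23x - 210, remainder 0.
Continue with the quotient x^3 + 8x^2 - 23x - 210 (candidates must divide 210; re-test x = -3 first in case it repeats).
Test x = -3: value = -96 ≠ 0.
Test x = 5: value = 0 ✓, so (x - 5) is a factor.
Synthetic division by (x - 5): bring down 1; 1(5) + 8 = 13; 13(5) - 23 = 42; 42(5) - 210 = 0 → quotient x^2 + 13x + 42, remainder 0.
Solve the quadratic x^2 + 13x + 42 = 0: discriminant = 13^2 - 4(1)(42) = 169 - 168 = 1.
sqrt(1) = 1, so x = (-13 ± 1)/2: x = -6 or x = -7.
Collecting all roots found:

x = -7, x = -6, x = -3, x = 5


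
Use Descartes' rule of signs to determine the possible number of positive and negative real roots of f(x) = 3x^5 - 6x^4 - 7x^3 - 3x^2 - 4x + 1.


Descartes' rule of signs:

For positive roots, count sign changes in f(x) = 3x^5 - 6x^4 - 7x^3 - 3x^2 - 4x + 1:
Signs of coefficients: +, -, -, -, -, +
Number of sign changes: 2
Possible positive real roots: 2, 0

For negative roots, examine f(-x) = -3x^5 - 6x^4 + 7x^3 - 3x^2 + 4x + 1:
Signs of coefficients: -, -, +, -, +, +
Number of sign changes: 3
Possible negative real roots: 3, 1

Positive roots: 2 or 0; Negative roots: 3 or 1


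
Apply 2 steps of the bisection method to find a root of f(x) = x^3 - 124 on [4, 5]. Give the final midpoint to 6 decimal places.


f(x) = x^3 - 124
f(4) = -60 < 0
f(5) = 1 > 0

Step 1: midpoint = (4.000000 + 5.000000)/2 = 4.500000
  f(4.500000) = -32.875000
  f(mid) < 0, so root is in [4.500000, 5.000000]

Step 2: midpoint = (4.500000 + 5.000000)/2 = 4.750000
  f(4.750000) = -16.828125
  f(mid) < 0, so root is in [4.750000, 5.000000]

midpoint = 4.750000


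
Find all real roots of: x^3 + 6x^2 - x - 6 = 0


Let p(x) = x^3 + 6x^2 - x - 6. By the rational root theorem (leading coefficient 1), any rational root is an integer divisor of 6: try ±1, ±2, ... in turn.
Test x = 1: value = 0 ✓, so (x - 1) is a factor.
Synthetic division by (x - 1): bring down 1; 1(1) + 6 = 7; 7(1) - 1 = 6; 6(1) - 6 = 0 → quotient x^2 + 7x + 6, remainder 0.
Solve the quadratic x^2 + 7x + 6 = 0: discriminant = 7^2 - 4(1)(6) = 49 - 24 = 25.
sqrt(25) = 5, so x = (-7 ± 5)/2: x = -1 or x = -6.

x = -6, x = -1, x = 1


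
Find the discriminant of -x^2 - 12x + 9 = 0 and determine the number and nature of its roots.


For ax^2 + bx + c = 0, discriminant D = b^2 - 4ac
Here a = -1, b = -12, c = 9
D = (-12)^2 - 4(-1)(9) = 144 + 36 = 180

D = 180 > 0 but not a perfect square
The equation has 2 distinct real irrational roots.

Discriminant = 180, 2 distinct real irrational roots


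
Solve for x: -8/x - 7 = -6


Subtract -7 from both sides: -8/x = 1
Multiply both sides by x: -8 = 1 * x
Divide by 1: x = -8

x = -8


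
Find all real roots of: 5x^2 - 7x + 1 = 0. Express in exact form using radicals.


Using the quadratic formula: x = (-b ± sqrt(b^2 - 4ac)) / (2a)
Here a = 5, b = -7, c = 1
Discriminant = b^2 - 4ac = (-7)^2 - 4(5)(1) = 49 - 20 = 29
Since discriminant = 29 > 0, there are two real roots.
x = (7 ± sqrt(29)) / 10
Numerically: x ≈ 1.2385 or x ≈ 0.1615

x = (7 + sqrt(29)) / 10 or x = (7 - sqrt(29)) / 10


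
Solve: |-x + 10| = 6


An absolute value equation |expr| = 6 gives two cases:
Case 1: -x + 10 = 6
  -x = -4, so x = 4
Case 2: -x + 10 = -6
  -x = -16, so x = 16

x = 4, x = 16


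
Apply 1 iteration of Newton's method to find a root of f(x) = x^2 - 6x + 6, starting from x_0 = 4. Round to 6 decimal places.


Newton's method: x_(n+1) = x_n - f(x_n)/f'(x_n)
f(x) = x^2 - 6x + 6
f'(x) = 2x - 6

Iteration 1:
  f(4.000000) = -2.000000
  f'(4.000000) = 2.000000
  x_1 = 4.000000 - (-2.000000)/(2.000000) = 5.000000

x_1 = 5.000000


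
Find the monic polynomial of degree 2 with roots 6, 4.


A monic polynomial with roots 6, 4 is:
p(x) = (x - 6)(x - 4)
After multiplying by (x - 6): x - 6
After multiplying by (x - 4): x^2 - 10x + 24

x^2 - 10x + 24


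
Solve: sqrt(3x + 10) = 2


Square both sides: 3x + 10 = 2^2 = 4
3x = 4 - 10 = -6
x = -2
Check: sqrt(3*(-2) + 10) = sqrt(4) = 2 ✓

x = -2


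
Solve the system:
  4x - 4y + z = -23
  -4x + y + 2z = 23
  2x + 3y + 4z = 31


Using Cramer's rule. Expand each determinant along the first row.
D  = 4*[1*4 - 2*3] - (-4)*[(-4)*4 - 2*2] + 1*[(-4)*3 - 1*2]
  = 4*(-2) - (-4)*(-20) + 1*(-14) = -102
Dx = (-23)*[1*4 - 2*3] - (-4)*[23*4 - 2*31] + 1*[23*3 - 1*31]
  = (-23)*(-2) - (-4)*(30) + 1*(38) = 204
Dy = 4*[23*4 - 2*31] - (-23)*[(-4)*4 - 2*2] + 1*[(-4)*31 - 23*2]
  = 4*(30) - (-23)*(-20) + 1*(-170) = -510
Dz = 4*[1*31 - 23*3] - (-4)*[(-4)*31 - 23*2] + (-23)*[(-4)*3 - 1*2]
  = 4*(-38) - (-4)*(-170) + (-23)*(-14) = -510
x = Dx/D = 204/-102 = -2, y = Dy/D = -510/-102 = 5, z = Dz/D = -510/-102 = 5
Check eq1: (4)(-2) + (-4)(5) + (1)(5) = -23 = -23 ✓
Check eq2: (-4)(-2) + (1)(5) + (2)(5) = 23 = 23 ✓
Check eq3: (2)(-2) + (3)(5) + (4)(5) = 31 = 31 ✓

x = -2, y = 5, z = 5


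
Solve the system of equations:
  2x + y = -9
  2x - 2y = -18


Using Cramer's rule:
Determinant D = (2)(-2) - (2)(1) = -4 - 2 = -6
Dx = (-9)(-2) - (-18)(1) = 18 + 18 = 36
Dy = (2)(-18) - (2)(-9) = -36 + 18 = -18
x = Dx/D = 36/-6 = -6
y = Dy/D = -18/-6 = 3

x = -6, y = 3


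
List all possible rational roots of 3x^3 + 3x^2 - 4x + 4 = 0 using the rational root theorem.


Rational root theorem: possible roots are ±p/q where:
  p divides the constant term (4): p ∈ {1, 2, 4}
  q divides the leading coefficient (3): q ∈ {1, 3}

All possible rational roots: -4, -2, -4/3, -1, -2/3, -1/3, 1/3, 2/3, 1, 4/3, 2, 4

-4, -2, -4/3, -1, -2/3, -1/3, 1/3, 2/3, 1, 4/3, 2, 4


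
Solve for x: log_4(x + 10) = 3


Convert to exponential form: x + 10 = 4^3 = 64
x = 64 - 10 = 54
Check: log_4(54 + 10) = log_4(64) = log_4(64) = 3 ✓

x = 54


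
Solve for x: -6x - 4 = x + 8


Starting with: -6x - 4 = x + 8
Move all x terms to left: (-6 - 1)x = 8 + 4
Simplify: -7x = 12
Divide both sides by -7: x = -12/7

x = -12/7


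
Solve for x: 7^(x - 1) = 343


Express both sides with the same base.
343 = 7^3
Since the bases match, equate exponents: x - 1 = 3
So x = 3 - (-1) = 4

x = 4


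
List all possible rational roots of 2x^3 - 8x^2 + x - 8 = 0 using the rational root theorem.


Rational root theorem: possible roots are ±p/q where:
  p divides the constant term (-8): p ∈ {1, 2, 4, 8}
  q divides the leading coefficient (2): q ∈ {1, 2}

All possible rational roots: -8, -4, -2, -1, -1/2, 1/2, 1, 2, 4, 8

-8, -4, -2, -1, -1/2, 1/2, 1, 2, 4, 8


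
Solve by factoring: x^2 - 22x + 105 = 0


We need two numbers that multiply to 105 and add to -22.
Those numbers are -15 and -7 (since (-15) * (-7) = 105 and (-15) + (-7) = -22).
So x^2 - 22x + 105 = (x - 15)(x - 7) = 0
Setting each factor to zero: x = 15 or x = 7

x = 7, x = 15


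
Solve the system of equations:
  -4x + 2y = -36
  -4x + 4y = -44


Using Cramer's rule:
Determinant D = (-4)(4) - (-4)(2) = -16 + 8 = -8
Dx = (-36)(4) - (-44)(2) = -144 + 88 = -56
Dy = (-4)(-44) - (-4)(-36) = 176 - 144 = 32
x = Dx/D = -56/-8 = 7
y = Dy/D = 32/-8 = -4

x = 7, y = -4


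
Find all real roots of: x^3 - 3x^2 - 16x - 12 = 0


Let p(x) = x^3 - 3x^2 - 16x - 12. By the rational root theorem (leading coefficient 1), any rational root is an integer divisor of 12: try ±1, ±2, ... in turn.
Test x = 1: value = -30 ≠ 0.
Test x = -1: value = 0 ✓, so (x + 1) is a factor.
Synthetic division by (x + 1): bring down 1; 1(-1) - 3 = -4; (-4)(-1) - 16 = -12; (-12)(-1) - 12 = 0 → quotient x^2 - 4x - 12, remainder 0.
Solve the quadratic x^2 - 4x - 12 = 0: discriminant = (-4)^2 - 4(1)(-12) = 16 + 48 = 64.
sqrt(64) = 8, so x = (4 ± 8)/2: x = 6 or x = -2.

x = -2, x = -1, x = 6


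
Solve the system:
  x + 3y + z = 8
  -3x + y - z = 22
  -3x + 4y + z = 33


Using Cramer's rule. Expand each determinant along the first row.
D  = 1*[1*1 - (-1)*4] - 3*[(-3)*1 - (-1)*(-3)] + 1*[(-3)*4 - 1*(-3)]
  = 1*(5) - 3*(-6) + 1*(-9) = 14
Dx = 8*[1*1 - (-1)*4] - 3*[22*1 - (-1)*33] + 1*[22*4 - 1*33]
  = 8*(5) - 3*(55) + 1*(55) = -70
Dy = 1*[22*1 - (-1)*33] - 8*[(-3)*1 - (-1)*(-3)] + 1*[(-3)*33 - 22*(-3)]
  = 1*(55) - 8*(-6) + 1*(-33) = 70
Dz = 1*[1*33 - 22*4] - 3*[(-3)*33 - 22*(-3)] + 8*[(-3)*4 - 1*(-3)]
  = 1*(-55) - 3*(-33) + 8*(-9) = -28
x = Dx/D = -70/14 = -5, y = Dy/D = 70/14 = 5, z = Dz/D = -28/14 = -2
Check eq1: (1)(-5) + (3)(5) + (1)(-2) = 8 = 8 ✓
Check eq2: (-3)(-5) + (1)(5) + (-1)(-2) = 22 = 22 ✓
Check eq3: (-3)(-5) + (4)(5) + (1)(-2) = 33 = 33 ✓

x = -5, y = 5, z = -2


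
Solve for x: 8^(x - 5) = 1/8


Express both sides with the same base.
1/8 = 8^(-1)
Since the bases match, equate exponents: x - 5 = -1
So x = -1 - (-5) = 4

x = 4


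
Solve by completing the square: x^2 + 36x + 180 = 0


Start: x^2 + 36x + 180 = 0
Move constant: x^2 + 36x = -180
Half of 36 is 18, squared is 324
Add 324 to both sides: x^2 + 36x + 324 = 144
(x + 18)^2 = 144
x + 18 = ±12
x = -18 + 12 = -6 or x = -18 - 12 = -30

x = -30, x = -6


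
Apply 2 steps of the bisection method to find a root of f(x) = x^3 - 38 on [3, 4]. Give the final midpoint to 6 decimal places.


f(x) = x^3 - 38
f(3) = -11 < 0
f(4) = 26 > 0

Step 1: midpoint = (3.000000 + 4.000000)/2 = 3.500000
  f(3.500000) = 4.875000
  f(mid) > 0, so root is in [3.000000, 3.500000]

Step 2: midpoint = (3.000000 + 3.500000)/2 = 3.250000
  f(3.250000) = -3.671875
  f(mid) < 0, so root is in [3.250000, 3.500000]

midpoint = 3.250000


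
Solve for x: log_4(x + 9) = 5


Convert to exponential form: x + 9 = 4^5 = 1024
x = 1024 - 9 = 1015
Check: log_4(1015 + 9) = log_4(1024) = log_4(1024) = 5 ✓

x = 1015


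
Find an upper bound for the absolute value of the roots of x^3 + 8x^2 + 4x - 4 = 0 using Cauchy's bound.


Cauchy's bound: all roots r satisfy |r| <= 1 + max(|a_i/a_n|) for i = 0,...,n-1
where a_n is the leading coefficient.

Coefficients: [1, 8, 4, -4]
Leading coefficient a_n = 1
Ratios |a_i/a_n|: 8, 4, 4
Maximum ratio: 8
Cauchy's bound: |r| <= 1 + 8 = 9

Upper bound = 9


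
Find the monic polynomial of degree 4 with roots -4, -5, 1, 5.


A monic polynomial with roots -4, -5, 1, 5 is:
p(x) = (x + 4)(x + 5)(x - 1)(x - 5)
After multiplying by (x + 4): x + 4
After multiplying by (x + 5): x^2 + 9x + 20
After multiplying by (x - 1): x^3 + 8x^2 + 11x - 20
After multiplying by (x - 5): x^4 + 3x^3 - 29x^2 - 75x + 100

x^4 + 3x^3 - 29x^2 - 75x + 100


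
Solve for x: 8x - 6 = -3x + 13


Starting with: 8x - 6 = -3x + 13
Move all x terms to left: (8 + 3)x = 13 + 6
Simplify: 11x = 19
Divide both sides by 11: x = 19/11

x = 19/11


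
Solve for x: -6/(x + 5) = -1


Multiply both sides by (x + 5): -6 = -1(x + 5)
Distribute: -6 = -x - 5
-x = -6 + 5 = -1
x = 1

x = 1


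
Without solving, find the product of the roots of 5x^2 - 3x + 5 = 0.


By Vieta's formulas for ax^2 + bx + c = 0:
  Sum of roots = -b/a
  Product of roots = c/a

Here a = 5, b = -3, c = 5
Sum = -(-3)/5 = 3/5
Product = 5/5 = 1

Product = 1


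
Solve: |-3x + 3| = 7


An absolute value equation |expr| = 7 gives two cases:
Case 1: -3x + 3 = 7
  -3x = 4, so x = -4/3
Case 2: -3x + 3 = -7
  -3x = -10, so x = 10/3

x = -4/3, x = 10/3


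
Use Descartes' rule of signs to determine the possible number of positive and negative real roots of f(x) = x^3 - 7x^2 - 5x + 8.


Descartes' rule of signs:

For positive roots, count sign changes in f(x) = x^3 - 7x^2 - 5x + 8:
Signs of coefficients: +, -, -, +
Number of sign changes: 2
Possible positive real roots: 2, 0

For negative roots, examine f(-x) = -x^3 - 7x^2 + 5x + 8:
Signs of coefficients: -, -, +, +
Number of sign changes: 1
Possible negative real roots: 1

Positive roots: 2 or 0; Negative roots: 1


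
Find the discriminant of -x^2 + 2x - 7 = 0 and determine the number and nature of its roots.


For ax^2 + bx + c = 0, discriminant D = b^2 - 4ac
Here a = -1, b = 2, c = -7
D = (2)^2 - 4(-1)(-7) = 4 - 28 = -24

D = -24 < 0
The equation has no real roots (2 complex conjugate roots).

Discriminant = -24, no real roots (2 complex conjugate roots)


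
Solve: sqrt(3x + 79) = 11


Square both sides: 3x + 79 = 11^2 = 121
3x = 121 - 79 = 42
x = 14
Check: sqrt(3*14 + 79) = sqrt(121) = 11 ✓

x = 14


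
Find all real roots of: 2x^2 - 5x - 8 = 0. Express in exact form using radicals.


Using the quadratic formula: x = (-b ± sqrt(b^2 - 4ac)) / (2a)
Here a = 2, b = -5, c = -8
Discriminant = b^2 - 4ac = (-5)^2 - 4(2)(-8) = 25 + 64 = 89
Since discriminant = 89 > 0, there are two real roots.
x = (5 ± sqrt(89)) / 4
Numerically: x ≈ 3.6085 or x ≈ -1.1085

x = (5 + sqrt(89)) / 4 or x = (5 - sqrt(89)) / 4


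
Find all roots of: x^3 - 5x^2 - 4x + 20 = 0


Let p(x) = x^3 - 5x^2 - 4x + 20. By the rational root theorem (leading coefficient 1), any rational root is an integer divisor of 20: try ±1, ±2, ... in turn.
Test x = 1: value = 12 ≠ 0.
Test x = -1: value = 18 ≠ 0.
Test x = 2: value = 0 ✓, so (x - 2) is a factor.
Synthetic division by (x - 2): bring down 1; 1(2) - 5 = -3; (-3)(2) - 4 = -10; (-10)(2) + 20 = 0 → quotient x^2 - 3x - 10, remainder 0.
Solve the quadratic x^2 - 3x - 10 = 0: discriminant = (-3)^2 - 4(1)(-10) = 9 + 40 = 49.
sqrt(49) = 7, so x = (3 ± 7)/2: x = 5 or x = -2.
Collecting all roots found:

x = -2, x = 2, x = 5


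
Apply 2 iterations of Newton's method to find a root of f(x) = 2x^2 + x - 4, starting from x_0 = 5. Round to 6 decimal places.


Newton's method: x_(n+1) = x_n - f(x_n)/f'(x_n)
f(x) = 2x^2 + x - 4
f'(x) = 4x + 1

Iteration 1:
  f(5.000000) = 51.000000
  f'(5.000000) = 21.000000
  x_1 = 5.000000 - (51.000000)/(21.000000) = 2.571429

Iteration 2:
  f(2.571429) = 11.795918
  f'(2.571429) = 11.285714
  x_2 = 2.571429 - (11.795918)/(11.285714) = 1.526221

x_2 = 1.526221


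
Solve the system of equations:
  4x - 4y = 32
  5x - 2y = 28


Using Cramer's rule:
Determinant D = (4)(-2) - (5)(-4) = -8 + 20 = 12
Dx = (32)(-2) - (28)(-4) = -64 + 112 = 48
Dy = (4)(28) - (5)(32) = 112 - 160 = -48
x = Dx/D = 48/12 = 4
y = Dy/D = -48/12 = -4

x = 4, y = -4


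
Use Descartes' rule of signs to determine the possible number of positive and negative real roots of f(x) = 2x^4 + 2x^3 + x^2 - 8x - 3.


Descartes' rule of signs:

For positive roots, count sign changes in f(x) = 2x^4 + 2x^3 + x^2 - 8x - 3:
Signs of coefficients: +, +, +, -, -
Number of sign changes: 1
Possible positive real roots: 1

For negative roots, examine f(-x) = 2x^4 - 2x^3 + x^2 + 8x - 3:
Signs of coefficients: +, -, +, +, -
Number of sign changes: 3
Possible negative real roots: 3, 1

Positive roots: 1; Negative roots: 3 or 1


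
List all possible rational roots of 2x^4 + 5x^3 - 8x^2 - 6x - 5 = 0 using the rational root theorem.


Rational root theorem: possible roots are ±p/q where:
  p divides the constant term (-5): p ∈ {1, 5}
  q divides the leading coefficient (2): q ∈ {1, 2}

All possible rational roots: -5, -5/2, -1, -1/2, 1/2, 1, 5/2, 5

-5, -5/2, -1, -1/2, 1/2, 1, 5/2, 5


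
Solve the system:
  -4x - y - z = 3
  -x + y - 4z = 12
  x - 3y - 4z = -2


Using Cramer's rule. Expand each determinant along the first row.
D  = (-4)*[1*(-4) - (-4)*(-3)] - (-1)*[(-1)*(-4) - (-4)*1] + (-1)*[(-1)*(-3) - 1*1]
  = (-4)*(-16) - (-1)*(8) + (-1)*(2) = 70
Dx = 3*[1*(-4) - (-4)*(-3)] - (-1)*[12*(-4) - (-4)*(-2)] + (-1)*[12*(-3) - 1*(-2)]
  = 3*(-16) - (-1)*(-56) + (-1)*(-34) = -70
Dy = (-4)*[12*(-4) - (-4)*(-2)] - 3*[(-1)*(-4) - (-4)*1] + (-1)*[(-1)*(-2) - 12*1]
  = (-4)*(-56) - 3*(8) + (-1)*(-10) = 210
Dz = (-4)*[1*(-2) - 12*(-3)] - (-1)*[(-1)*(-2) - 12*1] + 3*[(-1)*(-3) - 1*1]
  = (-4)*(34) - (-1)*(-10) + 3*(2) = -140
x = Dx/D = -70/70 = -1, y = Dy/D = 210/70 = 3, z = Dz/D = -140/70 = -2
Check eq1: (-4)(-1) + (-1)(3) + (-1)(-2) = 3 = 3 ✓
Check eq2: (-1)(-1) + (1)(3) + (-4)(-2) = 12 = 12 ✓
Check eq3: (1)(-1) + (-3)(3) + (-4)(-2) = -2 = -2 ✓

x = -1, y = 3, z = -2


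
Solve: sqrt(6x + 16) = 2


Square both sides: 6x + 16 = 2^2 = 4
6x = 4 - 16 = -12
x = -2
Check: sqrt(6*(-2) + 16) = sqrt(4) = 2 ✓

x = -2


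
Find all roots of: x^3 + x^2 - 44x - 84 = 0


Let p(x) = x^3 + x^2 - 44x - 84. By the rational root theorem (leading coefficient 1), any rational root is an integer divisor of 84: try ±1, ±2, ... in turn.
Test x = 1: value = -126 ≠ 0.
Test x = -1: value = -40 ≠ 0.
Test x = 2: value = -160 ≠ 0.
Test x = -2: value = 0 ✓, so (x + 2) is a factor.
Synthetic division by (x + 2): bring down 1; 1(-2) + 1 = -1; (-1)(-2) - 44 = -42; (-42)(-2) - 84 = 0 → quotient x^2 - x - 42, remainder 0.
Solve the quadratic x^2 - x - 42 = 0: discriminant = (-1)^2 - 4(1)(-42) = 1 + 168 = 169.
sqrt(169) = 13, so x = (1 ± 13)/2: x = 7 or x = -6.
Collecting all roots found:

x = -6, x = -2, x = 7


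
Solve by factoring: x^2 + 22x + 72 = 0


We need two numbers that multiply to 72 and add to 22.
Those numbers are 4 and 18 (since 4 * 18 = 72 and 4 + 18 = 22).
So x^2 + 22x + 72 = (x + 4)(x + 18) = 0
Setting each factor to zero: x = -4 or x = -18

x = -18, x = -4


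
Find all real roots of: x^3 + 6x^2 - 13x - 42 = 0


Let p(x) = x^3 + 6x^2 - 13x - 42. By the rational root theorem (leading coefficient 1), any rational root is an integer divisor of 42: try ±1, ±2, ... in turn.
Test x = 1: value = -48 ≠ 0.
Test x = -1: value = -24 ≠ 0.
Test x = 2: value = -36 ≠ 0.
Test x = -2: value = 0 ✓, so (x + 2) is a factor.
Synthetic division by (x + 2): bring down 1; 1(-2) + 6 = 4; 4(-2) - 13 = -21; (-21)(-2) - 42 = 0 → quotient x^2 + 4x - 21, remainder 0.
Solve the quadratic x^2 + 4x - 21 = 0: discriminant = 4^2 - 4(1)(-21) = 16 + 84 = 100.
sqrt(100) = 10, so x = (-4 ± 10)/2: x = 3 or x = -7.

x = -7, x = -2, x = 3


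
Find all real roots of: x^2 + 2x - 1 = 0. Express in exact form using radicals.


Using the quadratic formula: x = (-b ± sqrt(b^2 - 4ac)) / (2a)
Here a = 1, b = 2, c = -1
Discriminant = b^2 - 4ac = 2^2 - 4(1)(-1) = 4 + 4 = 8
Since discriminant = 8 > 0, there are two real roots.
x = (-2 ± 2*sqrt(2)) / 2
Simplifying: x = -1 ± sqrt(2)
Numerically: x ≈ 0.4142 or x ≈ -2.4142

x = -1 + sqrt(2) or x = -1 - sqrt(2)


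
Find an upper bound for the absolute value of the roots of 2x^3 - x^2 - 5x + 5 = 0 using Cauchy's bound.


Cauchy's bound: all roots r satisfy |r| <= 1 + max(|a_i/a_n|) for i = 0,...,n-1
where a_n is the leading coefficient.

Coefficients: [2, -1, -5, 5]
Leading coefficient a_n = 2
Ratios |a_i/a_n|: 1/2, 5/2, 5/2
Maximum ratio: 5/2
Cauchy's bound: |r| <= 1 + 5/2 = 7/2

Upper bound = 7/2


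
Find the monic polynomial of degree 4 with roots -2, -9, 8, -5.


A monic polynomial with roots -2, -9, 8, -5 is:
p(x) = (x + 2)(x + 9)(x - 8)(x + 5)
After multiplying by (x + 2): x + 2
After multiplying by (x + 9): x^2 + 11x + 18
After multiplying by (x - 8): x^3 + 3x^2 - 70x - 144
After multiplying by (x + 5): x^4 + 8x^3 - 55x^2 - 494x - 720

x^4 + 8x^3 - 55x^2 - 494x - 720


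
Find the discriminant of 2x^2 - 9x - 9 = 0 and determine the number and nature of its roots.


For ax^2 + bx + c = 0, discriminant D = b^2 - 4ac
Here a = 2, b = -9, c = -9
D = (-9)^2 - 4(2)(-9) = 81 + 72 = 153

D = 153 > 0 but not a perfect square
The equation has 2 distinct real irrational roots.

Discriminant = 153, 2 distinct real irrational roots
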